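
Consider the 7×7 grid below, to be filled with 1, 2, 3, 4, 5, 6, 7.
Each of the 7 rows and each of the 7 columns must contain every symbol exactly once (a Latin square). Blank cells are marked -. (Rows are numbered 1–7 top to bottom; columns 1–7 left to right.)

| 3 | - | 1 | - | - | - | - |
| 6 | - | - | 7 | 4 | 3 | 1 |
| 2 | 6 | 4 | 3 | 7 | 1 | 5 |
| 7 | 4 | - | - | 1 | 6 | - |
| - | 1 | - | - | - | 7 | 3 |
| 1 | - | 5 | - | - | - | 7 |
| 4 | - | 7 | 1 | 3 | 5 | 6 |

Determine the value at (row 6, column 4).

2

Row 2, column 3: row 2 has {1, 3, 4, 6, 7} and column 3 has {1, 4, 5, 7}, leaving only 2.
Row 2, column 2: row 2 has {1, 2, 3, 4, 6, 7} and column 2 has {1, 4, 6}, leaving only 5.
Row 4, column 3: row 4 has {1, 4, 6, 7} and column 3 has {1, 2, 4, 5, 7}, leaving only 3.
Row 4, column 7: row 4 has {1, 3, 4, 6, 7} and column 7 has {1, 3, 5, 6, 7}, leaving only 2.
Row 1, column 7: row 1 has {1, 3} and column 7 has {1, 2, 3, 5, 6, 7}, leaving only 4.
Row 1, column 6: row 1 has {1, 3, 4} and column 6 has {1, 3, 5, 6, 7}, leaving only 2.
Row 1, column 2: row 1 has {1, 2, 3, 4} and column 2 has {1, 4, 5, 6}, leaving only 7.
Row 4, column 4: row 4 has {1, 2, 3, 4, 6, 7} and column 4 has {1, 3, 7}, leaving only 5.
Row 1, column 4: row 1 has {1, 2, 3, 4, 7} and column 4 has {1, 3, 5, 7}, leaving only 6.
Row 1, column 5: row 1 has {1, 2, 3, 4, 6, 7} and column 5 has {1, 3, 4, 7}, leaving only 5.
Row 5, column 1: row 5 has {1, 3, 7} and column 1 has {1, 2, 3, 4, 6, 7}, leaving only 5.
Row 5, column 3: row 5 has {1, 3, 5, 7} and column 3 has {1, 2, 3, 4, 5, 7}, leaving only 6.
Row 5, column 5: row 5 has {1, 3, 5, 6, 7} and column 5 has {1, 3, 4, 5, 7}, leaving only 2.
Row 5, column 4: row 5 has {1, 2, 3, 5, 6, 7} and column 4 has {1, 3, 5, 6, 7}, leaving only 4.
Row 6 already has {1, 5, 7} and column 4 already has {1, 3, 4, 5, 6, 7}, so row 6, column 4 must be 2.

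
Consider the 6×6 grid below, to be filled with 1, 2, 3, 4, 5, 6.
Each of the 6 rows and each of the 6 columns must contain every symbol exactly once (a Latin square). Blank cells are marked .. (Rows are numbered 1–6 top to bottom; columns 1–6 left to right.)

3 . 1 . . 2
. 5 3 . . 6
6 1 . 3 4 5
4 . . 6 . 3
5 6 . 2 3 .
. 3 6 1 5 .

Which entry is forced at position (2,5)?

2

Row 1, column 2: row 1 has {1, 2, 3} and column 2 has {1, 3, 5, 6}, leaving only 4.
Row 1, column 4: row 1 has {1, 2, 3, 4} and column 4 has {1, 2, 3, 6}, leaving only 5.
Row 1, column 5: row 1 has {1, 2, 3, 4, 5} and column 5 has {3, 4, 5}, leaving only 6.
Row 2, column 4: row 2 has {3, 5, 6} and column 4 has {1, 2, 3, 5, 6}, leaving only 4.
Row 3, column 3: row 3 has {1, 3, 4, 5, 6} and column 3 has {1, 3, 6}, leaving only 2.
Row 4, column 2: row 4 has {3, 4, 6} and column 2 has {1, 3, 4, 5, 6}, leaving only 2.
Row 4, column 3: row 4 has {2, 3, 4, 6} and column 3 has {1, 2, 3, 6}, leaving only 5.
Row 4, column 5: row 4 has {2, 3, 4, 5, 6} and column 5 has {3, 4, 5, 6}, leaving only 1.
Row 2 already has {3, 4, 5, 6} and column 5 already has {1, 3, 4, 5, 6}, so row 2, column 5 must be 2.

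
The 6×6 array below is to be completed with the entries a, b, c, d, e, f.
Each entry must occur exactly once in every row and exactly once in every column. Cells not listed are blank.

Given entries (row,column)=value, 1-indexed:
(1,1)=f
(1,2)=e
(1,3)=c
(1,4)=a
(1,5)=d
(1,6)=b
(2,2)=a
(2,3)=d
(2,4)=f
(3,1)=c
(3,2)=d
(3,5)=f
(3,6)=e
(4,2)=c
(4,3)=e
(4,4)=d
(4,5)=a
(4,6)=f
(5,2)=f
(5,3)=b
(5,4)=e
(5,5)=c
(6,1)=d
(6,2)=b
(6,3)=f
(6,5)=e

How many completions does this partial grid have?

1

Row 2, column 1: eliminating its row and column leaves {b, e}.
Row 2, column 5: eliminating its row and column leaves {b}.
Row 2, column 6: eliminating its row and column leaves {c}.
Row 3, column 3: eliminating its row and column leaves {a}.
Row 3, column 4: eliminating its row and column leaves {b}.
Row 4, column 1: eliminating its row and column leaves {b}.
Row 5, column 1: eliminating its row and column leaves {a}.
Row 5, column 6: eliminating its row and column leaves {a, d}.
Row 6, column 4: eliminating its row and column leaves {c}.
Row 6, column 6: eliminating its row and column leaves {a, c}.
Only one assignment across all blanks avoids any row or column repeat, giving 1 completion.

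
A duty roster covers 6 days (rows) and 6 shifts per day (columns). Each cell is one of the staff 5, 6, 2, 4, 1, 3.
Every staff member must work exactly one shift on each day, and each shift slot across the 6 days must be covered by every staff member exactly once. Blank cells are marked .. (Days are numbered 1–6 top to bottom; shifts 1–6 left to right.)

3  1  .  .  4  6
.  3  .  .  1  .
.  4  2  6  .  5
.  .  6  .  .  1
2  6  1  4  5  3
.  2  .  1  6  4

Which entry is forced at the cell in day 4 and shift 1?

Day 1, shift 3: day 1 has {6, 4, 1, 3} and shift 3 has {6, 2, 1}, leaving only 5.
Day 1, shift 4: day 1 has {5, 6, 4, 1, 3} and shift 4 has {6, 4, 1}, leaving only 2.
Day 2, shift 3: day 2 has {1, 3} and shift 3 has {5, 6, 2, 1}, leaving only 4.
Day 2, shift 4: day 2 has {4, 1, 3} and shift 4 has {6, 2, 4, 1}, leaving only 5.
Day 2, shift 1: day 2 has {5, 4, 1, 3} and shift 1 has {2, 3}, leaving only 6.
Day 2, shift 6: day 2 has {5, 6, 4, 1, 3} and shift 6 has {5, 6, 4, 1, 3}, leaving only 2.
Day 3, shift 1: day 3 has {5, 6, 2, 4} and shift 1 has {6, 2, 3}, leaving only 1.
Day 3, shift 5: day 3 has {5, 6, 2, 4, 1} and shift 5 has {5, 6, 4, 1}, leaving only 3.
Day 4, shift 2: day 4 has {6, 1} and shift 2 has {6, 2, 4, 1, 3}, leaving only 5.
Day 4 already has {5, 6, 1} and shift 1 already has {6, 2, 1, 3}, so day 4, shift 1 must be 4.

4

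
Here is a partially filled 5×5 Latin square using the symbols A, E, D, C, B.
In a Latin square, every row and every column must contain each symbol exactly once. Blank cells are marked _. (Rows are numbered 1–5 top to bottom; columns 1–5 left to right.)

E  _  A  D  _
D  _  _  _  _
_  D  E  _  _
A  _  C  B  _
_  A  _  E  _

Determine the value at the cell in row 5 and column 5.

Row 2, column 3: row 2 has {D} and column 3 has {A, E, C}, leaving only B.
Row 4, column 2: row 4 has {A, C, B} and column 2 has {A, D}, leaving only E.
Row 2, column 2: row 2 has {D, B} and column 2 has {A, E, D}, leaving only C.
Row 1, column 2: row 1 has {A, E, D} and column 2 has {A, E, D, C}, leaving only B.
Row 1, column 5: row 1 has {A, E, D, B} and column 5 has {}, leaving only C.
Row 2, column 4: row 2 has {D, C, B} and column 4 has {E, D, B}, leaving only A.
Row 2, column 5: row 2 has {A, D, C, B} and column 5 has {C}, leaving only E.
Row 3, column 4: row 3 has {E, D} and column 4 has {A, E, D, B}, leaving only C.
Row 3, column 1: row 3 has {E, D, C} and column 1 has {A, E, D}, leaving only B.
Row 3, column 5: row 3 has {E, D, C, B} and column 5 has {E, C}, leaving only A.
Row 4, column 5: row 4 has {A, E, C, B} and column 5 has {A, E, C}, leaving only D.
Row 5 already has {A, E} and column 5 already has {A, E, D, C}, so row 5, column 5 must be B.

B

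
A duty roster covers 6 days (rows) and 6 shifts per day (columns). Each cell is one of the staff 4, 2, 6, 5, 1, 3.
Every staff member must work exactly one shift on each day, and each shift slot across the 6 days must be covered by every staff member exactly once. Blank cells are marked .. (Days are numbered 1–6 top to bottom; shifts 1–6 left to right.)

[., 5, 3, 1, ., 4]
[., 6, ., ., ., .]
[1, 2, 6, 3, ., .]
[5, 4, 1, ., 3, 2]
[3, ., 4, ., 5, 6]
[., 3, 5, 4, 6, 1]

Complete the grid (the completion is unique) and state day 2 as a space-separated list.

Day 2, shift 3: day 2 has {6} and shift 3 has {4, 6, 5, 1, 3}, leaving only 2.
Day 2, shift 1: day 2 has {2, 6} and shift 1 has {5, 1, 3}, leaving only 4.
Day 2, shift 4: day 2 has {4, 2, 6} and shift 4 has {4, 1, 3}, leaving only 5.
Day 2, shift 5: day 2 has {4, 2, 6, 5} and shift 5 has {6, 5, 3}, leaving only 1.
Day 2, shift 6: day 2 has {4, 2, 6, 5, 1} and shift 6 has {4, 2, 6, 1}, leaving only 3.
So day 2 reads: 4 6 2 5 1 3.

4 6 2 5 1 3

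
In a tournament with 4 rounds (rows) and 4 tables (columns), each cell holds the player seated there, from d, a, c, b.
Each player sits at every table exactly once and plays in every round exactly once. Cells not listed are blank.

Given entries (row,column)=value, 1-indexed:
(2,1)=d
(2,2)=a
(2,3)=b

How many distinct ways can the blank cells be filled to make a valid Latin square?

24

Round 1, table 1: eliminating its round and table leaves {a, c, b}.
Round 1, table 2: eliminating its round and table leaves {d, c, b}.
Round 1, table 3: eliminating its round and table leaves {d, a, c}.
Round 1, table 4: eliminating its round and table leaves {d, a, c, b}.
Round 2, table 4: eliminating its round and table leaves {c}.
Round 3, table 1: eliminating its round and table leaves {a, c, b}.
Round 3, table 2: eliminating its round and table leaves {d, c, b}.
Round 3, table 3: eliminating its round and table leaves {d, a, c}.
Round 3, table 4: eliminating its round and table leaves {d, a, c, b}.
Round 4, table 1: eliminating its round and table leaves {a, c, b}.
Round 4, table 2: eliminating its round and table leaves {d, c, b}.
Round 4, table 3: eliminating its round and table leaves {d, a, c}.
Round 4, table 4: eliminating its round and table leaves {d, a, c, b}.
Enumerating the assignments across these blanks that avoid any round or table repeat gives 24 completions.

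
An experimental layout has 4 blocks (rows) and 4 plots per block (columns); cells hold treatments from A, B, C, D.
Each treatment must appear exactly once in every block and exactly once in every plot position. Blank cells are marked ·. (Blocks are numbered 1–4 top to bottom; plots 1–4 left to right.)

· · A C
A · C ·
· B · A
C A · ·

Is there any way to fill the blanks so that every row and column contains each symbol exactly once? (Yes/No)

No

Block 1, plot 2: block 1 has {A, C} and plot 2 has {A, B}, so it must be D.
Now block 2, plot 2: block 2 together with plot 2 already contain {A, B, C, D} — every symbol — so nothing can go there. The grid has no valid completion.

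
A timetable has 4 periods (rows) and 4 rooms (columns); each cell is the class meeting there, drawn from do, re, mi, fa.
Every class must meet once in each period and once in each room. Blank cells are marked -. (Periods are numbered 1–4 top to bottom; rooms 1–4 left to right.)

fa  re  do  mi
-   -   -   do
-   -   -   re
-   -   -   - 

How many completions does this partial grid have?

Period 2, room 1: eliminating its period and room leaves {re, mi}.
Period 2, room 2: eliminating its period and room leaves {mi, fa}.
Period 2, room 3: eliminating its period and room leaves {re, mi, fa}.
Period 3, room 1: eliminating its period and room leaves {do, mi}.
Period 3, room 2: eliminating its period and room leaves {do, mi, fa}.
Period 3, room 3: eliminating its period and room leaves {mi, fa}.
Period 4, room 1: eliminating its period and room leaves {do, re, mi}.
Period 4, room 2: eliminating its period and room leaves {do, mi, fa}.
Period 4, room 3: eliminating its period and room leaves {re, mi, fa}.
Period 4, room 4: eliminating its period and room leaves {fa}.
Enumerating the assignments across these blanks that avoid any period or room repeat gives 4 completions.

4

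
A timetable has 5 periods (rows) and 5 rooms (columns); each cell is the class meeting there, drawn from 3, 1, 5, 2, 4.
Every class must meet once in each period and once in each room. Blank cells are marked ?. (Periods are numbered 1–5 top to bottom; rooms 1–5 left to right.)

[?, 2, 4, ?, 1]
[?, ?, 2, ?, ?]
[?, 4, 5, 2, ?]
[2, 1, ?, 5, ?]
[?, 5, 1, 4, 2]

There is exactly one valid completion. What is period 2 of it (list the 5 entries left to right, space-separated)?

4 3 2 1 5

Period 2, room 2: period 2 has {2} and room 2 has {1, 5, 2, 4}, leaving only 3.
Period 2, room 4: period 2 has {3, 2} and room 4 has {5, 2, 4}, leaving only 1.
Period 1, room 4: period 1 has {1, 2, 4} and room 4 has {1, 5, 2, 4}, leaving only 3.
Period 1, room 1: period 1 has {3, 1, 2, 4} and room 1 has {2}, leaving only 5.
Period 2, room 1: period 2 has {3, 1, 2} and room 1 has {5, 2}, leaving only 4.
Period 2, room 5: period 2 has {3, 1, 2, 4} and room 5 has {1, 2}, leaving only 5.
So period 2 reads: 4 3 2 1 5.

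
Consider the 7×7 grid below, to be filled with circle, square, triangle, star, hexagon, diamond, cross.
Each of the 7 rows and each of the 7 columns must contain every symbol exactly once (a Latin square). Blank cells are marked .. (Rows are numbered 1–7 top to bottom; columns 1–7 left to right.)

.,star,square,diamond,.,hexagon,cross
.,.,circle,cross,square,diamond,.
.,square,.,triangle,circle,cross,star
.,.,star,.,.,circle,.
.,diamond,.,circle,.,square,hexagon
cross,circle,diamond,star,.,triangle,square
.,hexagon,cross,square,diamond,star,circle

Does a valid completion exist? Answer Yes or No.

Row 1, column 5: row 1 has {square, star, hexagon, diamond, cross} and column 5 has {circle, square, diamond}, so it must be triangle.
Row 1, column 1: row 1 has {square, triangle, star, hexagon, diamond, cross} and column 1 has {cross}, so it must be circle.
Row 2, column 2: row 2 has {circle, square, diamond, cross} and column 2 has {circle, square, star, hexagon, diamond}, so it must be triangle.
Now row 2, column 7: row 2 together with column 7 already contain {circle, square, triangle, star, hexagon, diamond, cross} — every symbol — so nothing can go there. The grid has no valid completion.

No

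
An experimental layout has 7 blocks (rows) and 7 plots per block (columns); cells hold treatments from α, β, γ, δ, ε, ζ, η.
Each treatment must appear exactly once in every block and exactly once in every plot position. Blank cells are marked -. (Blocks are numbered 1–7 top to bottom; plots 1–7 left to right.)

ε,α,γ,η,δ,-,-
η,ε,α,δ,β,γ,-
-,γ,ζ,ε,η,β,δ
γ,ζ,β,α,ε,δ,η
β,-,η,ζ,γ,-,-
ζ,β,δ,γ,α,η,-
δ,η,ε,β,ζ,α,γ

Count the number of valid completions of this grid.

Block 1, plot 6: eliminating its block and plot leaves {ζ}.
Block 1, plot 7: eliminating its block and plot leaves {β, ζ}.
Block 2, plot 7: eliminating its block and plot leaves {ζ}.
Block 3, plot 1: eliminating its block and plot leaves {α}.
Block 5, plot 2: eliminating its block and plot leaves {δ}.
Block 5, plot 6: eliminating its block and plot leaves {ε}.
Block 5, plot 7: eliminating its block and plot leaves {α, ε}.
Block 6, plot 7: eliminating its block and plot leaves {ε}.
Only one assignment across all blanks avoids any block or plot repeat, giving 1 completion.

1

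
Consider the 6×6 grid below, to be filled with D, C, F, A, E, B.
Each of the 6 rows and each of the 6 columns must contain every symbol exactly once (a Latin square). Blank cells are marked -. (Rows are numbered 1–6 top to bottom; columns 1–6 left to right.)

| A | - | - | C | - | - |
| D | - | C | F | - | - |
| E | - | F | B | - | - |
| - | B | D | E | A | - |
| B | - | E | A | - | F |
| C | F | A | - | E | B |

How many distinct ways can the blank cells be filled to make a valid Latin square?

Row 1, column 2: eliminating its row and column leaves {D, E}.
Row 1, column 3: eliminating its row and column leaves {B}.
Row 1, column 5: eliminating its row and column leaves {D, F, B}.
Row 1, column 6: eliminating its row and column leaves {D, E}.
Row 2, column 2: eliminating its row and column leaves {A, E}.
Row 2, column 5: eliminating its row and column leaves {B}.
Row 2, column 6: eliminating its row and column leaves {A, E}.
Row 3, column 2: eliminating its row and column leaves {D, C, A}.
Row 3, column 5: eliminating its row and column leaves {D, C}.
Row 3, column 6: eliminating its row and column leaves {D, C, A}.
Row 4, column 1: eliminating its row and column leaves {F}.
Row 4, column 6: eliminating its row and column leaves {C}.
Row 5, column 2: eliminating its row and column leaves {D, C}.
Row 5, column 5: eliminating its row and column leaves {D, C}.
Row 6, column 4: eliminating its row and column leaves {D}.
Enumerating the assignments across these blanks that avoid any row or column repeat gives 3 completions.

3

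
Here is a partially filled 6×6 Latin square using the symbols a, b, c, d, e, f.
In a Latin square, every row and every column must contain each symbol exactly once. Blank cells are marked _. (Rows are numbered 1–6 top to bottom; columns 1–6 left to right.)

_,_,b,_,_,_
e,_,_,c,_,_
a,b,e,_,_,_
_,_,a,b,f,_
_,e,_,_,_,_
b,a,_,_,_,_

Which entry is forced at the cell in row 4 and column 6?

e

Row 4, column 6 is narrowed to {c, d, e}.
If it were c, then row 4, column 2 would be left with no valid symbol.
If it were d, then row 4, column 2 would be left with no valid symbol.
So row 4, column 6 must be e.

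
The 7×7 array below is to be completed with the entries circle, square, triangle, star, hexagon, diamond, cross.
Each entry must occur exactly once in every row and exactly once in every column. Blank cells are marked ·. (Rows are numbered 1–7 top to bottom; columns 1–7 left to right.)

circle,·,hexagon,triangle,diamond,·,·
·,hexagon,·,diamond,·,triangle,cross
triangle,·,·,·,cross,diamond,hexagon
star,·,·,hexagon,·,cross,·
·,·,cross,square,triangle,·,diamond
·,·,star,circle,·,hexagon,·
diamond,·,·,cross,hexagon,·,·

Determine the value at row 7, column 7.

Row 2, column 1: row 2 has {triangle, hexagon, diamond, cross} and column 1 has {circle, triangle, star, diamond}, leaving only square.
Row 2, column 3: row 2 has {square, triangle, hexagon, diamond, cross} and column 3 has {star, hexagon, cross}, leaving only circle.
Row 2, column 5: row 2 has {circle, square, triangle, hexagon, diamond, cross} and column 5 has {triangle, hexagon, diamond, cross}, leaving only star.
Row 3, column 3: row 3 has {triangle, hexagon, diamond, cross} and column 3 has {circle, star, hexagon, cross}, leaving only square.
Row 3, column 4: row 3 has {square, triangle, hexagon, diamond, cross} and column 4 has {circle, square, triangle, hexagon, diamond, cross}, leaving only star.
Row 3, column 2: row 3 has {square, triangle, star, hexagon, diamond, cross} and column 2 has {hexagon}, leaving only circle.
Row 5, column 1: row 5 has {square, triangle, diamond, cross} and column 1 has {circle, square, triangle, star, diamond}, leaving only hexagon.
Row 5, column 2: row 5 has {square, triangle, hexagon, diamond, cross} and column 2 has {circle, hexagon}, leaving only star.
Row 5, column 6: row 5 has {square, triangle, star, hexagon, diamond, cross} and column 6 has {triangle, hexagon, diamond, cross}, leaving only circle.
Row 6, column 1: row 6 has {circle, star, hexagon} and column 1 has {circle, square, triangle, star, hexagon, diamond}, leaving only cross.
Row 6, column 5: row 6 has {circle, star, hexagon, cross} and column 5 has {triangle, star, hexagon, diamond, cross}, leaving only square.
Row 4, column 5: row 4 has {star, hexagon, cross} and column 5 has {square, triangle, star, hexagon, diamond, cross}, leaving only circle.
Row 6, column 7: row 6 has {circle, square, star, hexagon, cross} and column 7 has {hexagon, diamond, cross}, leaving only triangle.
Row 4, column 7: row 4 has {circle, star, hexagon, cross} and column 7 has {triangle, hexagon, diamond, cross}, leaving only square.
Row 1, column 7: row 1 has {circle, triangle, hexagon, diamond} and column 7 has {square, triangle, hexagon, diamond, cross}, leaving only star.
Row 7 already has {hexagon, diamond, cross} and column 7 already has {square, triangle, star, hexagon, diamond, cross}, so row 7, column 7 must be circle.

circle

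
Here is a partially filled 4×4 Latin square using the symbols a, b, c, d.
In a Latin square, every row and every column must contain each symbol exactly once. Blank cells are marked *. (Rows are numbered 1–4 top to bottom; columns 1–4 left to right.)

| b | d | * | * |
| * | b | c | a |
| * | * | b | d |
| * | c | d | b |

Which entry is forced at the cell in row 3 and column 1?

Row 1, column 3: row 1 has {b, d} and column 3 has {b, c, d}, leaving only a.
Row 1, column 4: row 1 has {a, b, d} and column 4 has {a, b, d}, leaving only c.
Row 2, column 1: row 2 has {a, b, c} and column 1 has {b}, leaving only d.
Row 3, column 2: row 3 has {b, d} and column 2 has {b, c, d}, leaving only a.
Row 3 already has {a, b, d} and column 1 already has {b, d}, so row 3, column 1 must be c.

c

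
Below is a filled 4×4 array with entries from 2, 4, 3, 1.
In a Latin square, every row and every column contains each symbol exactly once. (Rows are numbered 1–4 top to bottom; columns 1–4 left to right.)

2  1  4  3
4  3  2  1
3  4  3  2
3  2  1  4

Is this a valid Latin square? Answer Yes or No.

Column 1 contains 3 twice (at rows 3 and 4), so it is not a permutation.

No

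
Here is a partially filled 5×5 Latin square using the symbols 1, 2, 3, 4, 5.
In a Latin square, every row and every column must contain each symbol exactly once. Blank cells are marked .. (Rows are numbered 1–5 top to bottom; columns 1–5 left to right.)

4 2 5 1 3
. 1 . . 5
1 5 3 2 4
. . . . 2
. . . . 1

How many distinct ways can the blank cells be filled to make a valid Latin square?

3

Row 2, column 1: eliminating its row and column leaves {2, 3}.
Row 2, column 3: eliminating its row and column leaves {2, 4}.
Row 2, column 4: eliminating its row and column leaves {3, 4}.
Row 4, column 1: eliminating its row and column leaves {3, 5}.
Row 4, column 2: eliminating its row and column leaves {3, 4}.
Row 4, column 3: eliminating its row and column leaves {1, 4}.
Row 4, column 4: eliminating its row and column leaves {3, 4, 5}.
Row 5, column 1: eliminating its row and column leaves {2, 3, 5}.
Row 5, column 2: eliminating its row and column leaves {3, 4}.
Row 5, column 3: eliminating its row and column leaves {2, 4}.
Row 5, column 4: eliminating its row and column leaves {3, 4, 5}.
Enumerating the assignments across these blanks that avoid any row or column repeat gives 3 completions.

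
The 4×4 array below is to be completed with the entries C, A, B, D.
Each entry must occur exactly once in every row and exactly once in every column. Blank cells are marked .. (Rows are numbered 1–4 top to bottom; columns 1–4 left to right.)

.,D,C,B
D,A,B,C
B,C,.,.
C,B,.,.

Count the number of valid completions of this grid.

Row 1, column 1: eliminating its row and column leaves {A}.
Row 3, column 3: eliminating its row and column leaves {A, D}.
Row 3, column 4: eliminating its row and column leaves {A, D}.
Row 4, column 3: eliminating its row and column leaves {A, D}.
Row 4, column 4: eliminating its row and column leaves {A, D}.
Enumerating the assignments across these blanks that avoid any row or column repeat gives 2 completions.

2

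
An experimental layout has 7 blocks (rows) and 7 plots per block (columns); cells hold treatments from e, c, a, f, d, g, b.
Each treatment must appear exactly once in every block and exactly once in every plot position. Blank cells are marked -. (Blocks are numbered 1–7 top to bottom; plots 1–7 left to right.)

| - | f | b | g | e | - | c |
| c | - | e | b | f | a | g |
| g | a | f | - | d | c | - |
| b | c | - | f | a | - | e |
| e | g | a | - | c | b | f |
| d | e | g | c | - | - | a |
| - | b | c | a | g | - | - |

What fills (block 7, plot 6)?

e

Block 1, plot 1: block 1 has {e, c, f, g, b} and plot 1 has {e, c, d, g, b}, leaving only a.
Block 1, plot 6: block 1 has {e, c, a, f, g, b} and plot 6 has {c, a, b}, leaving only d.
Block 2, plot 2: block 2 has {e, c, a, f, g, b} and plot 2 has {e, c, a, f, g, b}, leaving only d.
Block 3, plot 4: block 3 has {c, a, f, d, g} and plot 4 has {c, a, f, g, b}, leaving only e.
Block 3, plot 7: block 3 has {e, c, a, f, d, g} and plot 7 has {e, c, a, f, g}, leaving only b.
Block 4, plot 3: block 4 has {e, c, a, f, b} and plot 3 has {e, c, a, f, g, b}, leaving only d.
Block 4, plot 6: block 4 has {e, c, a, f, d, b} and plot 6 has {c, a, d, b}, leaving only g.
Block 5, plot 4: block 5 has {e, c, a, f, g, b} and plot 4 has {e, c, a, f, g, b}, leaving only d.
Block 6, plot 5: block 6 has {e, c, a, d, g} and plot 5 has {e, c, a, f, d, g}, leaving only b.
Block 6, plot 6: block 6 has {e, c, a, d, g, b} and plot 6 has {c, a, d, g, b}, leaving only f.
Block 7 already has {c, a, g, b} and plot 6 already has {c, a, f, d, g, b}, so block 7, plot 6 must be e.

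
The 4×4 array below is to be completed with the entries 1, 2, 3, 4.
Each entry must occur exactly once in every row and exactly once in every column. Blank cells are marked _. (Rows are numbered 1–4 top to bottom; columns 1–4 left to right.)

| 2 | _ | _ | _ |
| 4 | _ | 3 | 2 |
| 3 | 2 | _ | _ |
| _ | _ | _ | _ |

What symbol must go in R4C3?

2

Row 2, column 2: row 2 has {2, 3, 4} and column 2 has {2}, leaving only 1.
Row 4, column 1: row 4 has {} and column 1 has {2, 3, 4}, leaving only 1.
Row 4, column 3 is narrowed to {2, 4}.
If it were 4, then row 3, column 3 would be left with no valid symbol.
So row 4, column 3 must be 2.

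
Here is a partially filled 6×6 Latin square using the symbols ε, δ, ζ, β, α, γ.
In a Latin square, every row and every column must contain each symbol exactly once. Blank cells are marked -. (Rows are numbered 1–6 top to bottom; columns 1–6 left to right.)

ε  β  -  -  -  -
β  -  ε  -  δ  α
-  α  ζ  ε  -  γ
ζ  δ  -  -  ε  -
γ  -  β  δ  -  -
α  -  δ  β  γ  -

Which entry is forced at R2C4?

Row 3, column 1: row 3 has {ε, ζ, α, γ} and column 1 has {ε, ζ, β, α, γ}, leaving only δ.
Row 3, column 5: row 3 has {ε, δ, ζ, α, γ} and column 5 has {ε, δ, γ}, leaving only β.
Row 4, column 6: row 4 has {ε, δ, ζ} and column 6 has {α, γ}, leaving only β.
Row 2, column 4 is narrowed to {ζ, γ}.
If it were γ, then row 4, column 3 would be left with no valid symbol.
So row 2, column 4 must be ζ.

ζ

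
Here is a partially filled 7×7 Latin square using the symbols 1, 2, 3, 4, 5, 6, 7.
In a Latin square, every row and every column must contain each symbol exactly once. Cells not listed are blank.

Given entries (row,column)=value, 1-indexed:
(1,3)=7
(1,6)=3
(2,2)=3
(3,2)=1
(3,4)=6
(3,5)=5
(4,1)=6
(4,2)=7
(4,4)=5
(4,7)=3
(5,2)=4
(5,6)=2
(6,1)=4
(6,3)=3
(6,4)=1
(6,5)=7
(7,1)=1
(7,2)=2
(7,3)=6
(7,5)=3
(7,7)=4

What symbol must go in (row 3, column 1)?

3

Row 7, column 4: row 7 has {1, 2, 3, 4, 6} and column 4 has {1, 5, 6}, leaving only 7.
Row 5, column 4: row 5 has {2, 4} and column 4 has {1, 5, 6, 7}, leaving only 3.
Row 7, column 6: row 7 has {1, 2, 3, 4, 6, 7} and column 6 has {2, 3}, leaving only 5.
Row 6, column 6: row 6 has {1, 3, 4, 7} and column 6 has {2, 3, 5}, leaving only 6.
Row 6, column 2: row 6 has {1, 3, 4, 6, 7} and column 2 has {1, 2, 3, 4, 7}, leaving only 5.
Row 1, column 2: row 1 has {3, 7} and column 2 has {1, 2, 3, 4, 5, 7}, leaving only 6.
Row 6, column 7: row 6 has {1, 3, 4, 5, 6, 7} and column 7 has {3, 4}, leaving only 2.
Row 3, column 7: row 3 has {1, 5, 6} and column 7 has {2, 3, 4}, leaving only 7.
Row 3, column 6: row 3 has {1, 5, 6, 7} and column 6 has {2, 3, 5, 6}, leaving only 4.
Row 3, column 3: row 3 has {1, 4, 5, 6, 7} and column 3 has {3, 6, 7}, leaving only 2.
Row 3 already has {1, 2, 4, 5, 6, 7} and column 1 already has {1, 4, 6}, so row 3, column 1 must be 3.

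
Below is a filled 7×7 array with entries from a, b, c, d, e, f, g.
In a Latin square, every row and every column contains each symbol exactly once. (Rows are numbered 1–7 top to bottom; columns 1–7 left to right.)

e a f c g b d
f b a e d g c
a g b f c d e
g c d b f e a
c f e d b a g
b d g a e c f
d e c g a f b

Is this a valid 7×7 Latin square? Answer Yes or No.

Yes

Each row is a permutation of the 7 symbols, and so is each column.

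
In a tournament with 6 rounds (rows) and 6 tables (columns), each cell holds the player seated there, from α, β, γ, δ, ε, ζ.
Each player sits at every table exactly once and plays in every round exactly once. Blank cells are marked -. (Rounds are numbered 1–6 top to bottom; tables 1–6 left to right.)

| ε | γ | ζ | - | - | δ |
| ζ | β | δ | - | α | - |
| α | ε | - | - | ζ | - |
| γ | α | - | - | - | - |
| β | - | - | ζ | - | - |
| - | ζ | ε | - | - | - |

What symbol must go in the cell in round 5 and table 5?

ε

Round 1, table 5: round 1 has {γ, δ, ε, ζ} and table 5 has {α, ζ}, leaving only β.
Round 1, table 4: round 1 has {β, γ, δ, ε, ζ} and table 4 has {ζ}, leaving only α.
Round 4, table 3: round 4 has {α, γ} and table 3 has {δ, ε, ζ}, leaving only β.
Round 3, table 3: round 3 has {α, ε, ζ} and table 3 has {β, δ, ε, ζ}, leaving only γ.
Round 3, table 6: round 3 has {α, γ, ε, ζ} and table 6 has {δ}, leaving only β.
Round 3, table 4: round 3 has {α, β, γ, ε, ζ} and table 4 has {α, ζ}, leaving only δ.
Round 4, table 4: round 4 has {α, β, γ} and table 4 has {α, δ, ζ}, leaving only ε.
Round 2, table 4: round 2 has {α, β, δ, ζ} and table 4 has {α, δ, ε, ζ}, leaving only γ.
Round 2, table 6: round 2 has {α, β, γ, δ, ζ} and table 6 has {β, δ}, leaving only ε.
Round 4, table 5: round 4 has {α, β, γ, ε} and table 5 has {α, β, ζ}, leaving only δ.
Round 4, table 6: round 4 has {α, β, γ, δ, ε} and table 6 has {β, δ, ε}, leaving only ζ.
Round 5, table 2: round 5 has {β, ζ} and table 2 has {α, β, γ, ε, ζ}, leaving only δ.
Round 5, table 3: round 5 has {β, δ, ζ} and table 3 has {β, γ, δ, ε, ζ}, leaving only α.
Round 5, table 6: round 5 has {α, β, δ, ζ} and table 6 has {β, δ, ε, ζ}, leaving only γ.
Round 5 already has {α, β, γ, δ, ζ} and table 5 already has {α, β, δ, ζ}, so round 5, table 5 must be ε.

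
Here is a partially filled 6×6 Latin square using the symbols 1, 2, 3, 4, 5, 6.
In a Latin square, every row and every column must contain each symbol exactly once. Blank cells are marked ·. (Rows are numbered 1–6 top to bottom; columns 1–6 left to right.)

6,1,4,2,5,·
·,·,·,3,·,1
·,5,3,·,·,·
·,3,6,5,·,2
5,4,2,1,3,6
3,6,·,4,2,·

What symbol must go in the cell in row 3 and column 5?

Row 1, column 6: row 1 has {1, 2, 4, 5, 6} and column 6 has {1, 2, 6}, leaving only 3.
Row 2, column 2: row 2 has {1, 3} and column 2 has {1, 3, 4, 5, 6}, leaving only 2.
Row 2, column 1: row 2 has {1, 2, 3} and column 1 has {3, 5, 6}, leaving only 4.
Row 2, column 3: row 2 has {1, 2, 3, 4} and column 3 has {2, 3, 4, 6}, leaving only 5.
Row 2, column 5: row 2 has {1, 2, 3, 4, 5} and column 5 has {2, 3, 5}, leaving only 6.
Row 3, column 4: row 3 has {3, 5} and column 4 has {1, 2, 3, 4, 5}, leaving only 6.
Row 3, column 6: row 3 has {3, 5, 6} and column 6 has {1, 2, 3, 6}, leaving only 4.
Row 3 already has {3, 4, 5, 6} and column 5 already has {2, 3, 5, 6}, so row 3, column 5 must be 1.

1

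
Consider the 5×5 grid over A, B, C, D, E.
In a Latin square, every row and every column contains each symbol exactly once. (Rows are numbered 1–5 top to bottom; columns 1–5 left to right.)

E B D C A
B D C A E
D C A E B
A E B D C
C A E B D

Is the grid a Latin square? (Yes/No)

Yes

Each row is a permutation of the 5 symbols, and so is each column.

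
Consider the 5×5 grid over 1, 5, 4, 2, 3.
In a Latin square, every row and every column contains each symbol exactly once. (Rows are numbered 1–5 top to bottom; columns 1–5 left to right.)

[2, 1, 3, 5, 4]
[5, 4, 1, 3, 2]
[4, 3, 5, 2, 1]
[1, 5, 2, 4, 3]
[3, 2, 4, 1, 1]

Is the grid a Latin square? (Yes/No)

Row 5 contains 1 twice (at columns 4 and 5), so it is not a permutation.

No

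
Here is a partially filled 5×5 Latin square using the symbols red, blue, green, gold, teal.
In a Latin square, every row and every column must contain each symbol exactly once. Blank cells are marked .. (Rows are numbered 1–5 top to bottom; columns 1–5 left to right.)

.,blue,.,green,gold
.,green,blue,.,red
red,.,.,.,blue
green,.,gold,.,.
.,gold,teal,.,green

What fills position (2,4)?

teal

Row 1, column 1: row 1 has {blue, green, gold} and column 1 has {red, green}, leaving only teal.
Row 1, column 3: row 1 has {blue, green, gold, teal} and column 3 has {blue, gold, teal}, leaving only red.
Row 2, column 1: row 2 has {red, blue, green} and column 1 has {red, green, teal}, leaving only gold.
Row 2 already has {red, blue, green, gold} and column 4 already has {green}, so row 2, column 4 must be teal.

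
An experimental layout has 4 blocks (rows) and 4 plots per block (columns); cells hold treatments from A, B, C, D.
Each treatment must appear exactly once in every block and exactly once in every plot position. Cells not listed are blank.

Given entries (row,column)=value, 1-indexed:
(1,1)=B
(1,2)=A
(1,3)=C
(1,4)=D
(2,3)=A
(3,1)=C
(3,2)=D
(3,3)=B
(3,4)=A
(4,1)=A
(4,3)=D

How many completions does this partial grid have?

Block 2, plot 1: eliminating its block and plot leaves {D}.
Block 2, plot 2: eliminating its block and plot leaves {B, C}.
Block 2, plot 4: eliminating its block and plot leaves {B, C}.
Block 4, plot 2: eliminating its block and plot leaves {B, C}.
Block 4, plot 4: eliminating its block and plot leaves {B, C}.
Enumerating the assignments across these blanks that avoid any block or plot repeat gives 2 completions.

2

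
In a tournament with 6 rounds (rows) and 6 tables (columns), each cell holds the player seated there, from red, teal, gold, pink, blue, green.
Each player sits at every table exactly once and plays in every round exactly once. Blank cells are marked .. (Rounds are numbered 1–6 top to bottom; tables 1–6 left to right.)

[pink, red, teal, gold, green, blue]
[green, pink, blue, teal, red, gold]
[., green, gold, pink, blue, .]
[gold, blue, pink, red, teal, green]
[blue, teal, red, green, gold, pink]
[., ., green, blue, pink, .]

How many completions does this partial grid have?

2

Round 3, table 1: eliminating its round and table leaves {red, teal}.
Round 3, table 6: eliminating its round and table leaves {red, teal}.
Round 6, table 1: eliminating its round and table leaves {red, teal}.
Round 6, table 2: eliminating its round and table leaves {gold}.
Round 6, table 6: eliminating its round and table leaves {red, teal}.
Enumerating the assignments across these blanks that avoid any round or table repeat gives 2 completions.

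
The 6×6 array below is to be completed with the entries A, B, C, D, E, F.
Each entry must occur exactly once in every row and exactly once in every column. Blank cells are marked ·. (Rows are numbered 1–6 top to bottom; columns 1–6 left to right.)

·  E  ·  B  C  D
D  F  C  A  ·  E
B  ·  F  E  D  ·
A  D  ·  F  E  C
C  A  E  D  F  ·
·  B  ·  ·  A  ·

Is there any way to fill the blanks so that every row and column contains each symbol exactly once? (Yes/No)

Yes

No row or column among the givens repeats a symbol, and propagating forced cells runs into no contradiction.
One valid completion exists (for instance, F E A B C D / D F C A B E / B C F E D A / A D B F E C / C A E D F B / E B D C A F).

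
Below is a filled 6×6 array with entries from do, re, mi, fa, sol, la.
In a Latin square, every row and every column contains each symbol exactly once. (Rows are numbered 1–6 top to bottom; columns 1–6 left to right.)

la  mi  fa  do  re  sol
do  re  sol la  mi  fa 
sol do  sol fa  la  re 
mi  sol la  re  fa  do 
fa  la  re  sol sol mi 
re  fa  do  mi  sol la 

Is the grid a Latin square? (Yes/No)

No

Row 3 contains sol twice (at columns 1 and 3); row 5 is also not a permutation.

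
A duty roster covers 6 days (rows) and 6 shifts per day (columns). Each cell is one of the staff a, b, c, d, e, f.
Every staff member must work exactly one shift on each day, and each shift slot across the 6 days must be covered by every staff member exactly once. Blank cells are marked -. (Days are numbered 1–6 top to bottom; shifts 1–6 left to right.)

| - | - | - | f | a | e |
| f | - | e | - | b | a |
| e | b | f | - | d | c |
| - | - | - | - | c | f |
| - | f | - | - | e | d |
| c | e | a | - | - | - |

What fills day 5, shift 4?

Day 3, shift 4: day 3 has {b, c, d, e, f} and shift 4 has {f}, leaving only a.
Day 6, shift 5: day 6 has {a, c, e} and shift 5 has {a, b, c, d, e}, leaving only f.
Day 6, shift 6: day 6 has {a, c, e, f} and shift 6 has {a, c, d, e, f}, leaving only b.
Day 6, shift 4: day 6 has {a, b, c, e, f} and shift 4 has {a, f}, leaving only d.
Day 2, shift 4: day 2 has {a, b, e, f} and shift 4 has {a, d, f}, leaving only c.
Day 5 already has {d, e, f} and shift 4 already has {a, c, d, f}, so day 5, shift 4 must be b.

b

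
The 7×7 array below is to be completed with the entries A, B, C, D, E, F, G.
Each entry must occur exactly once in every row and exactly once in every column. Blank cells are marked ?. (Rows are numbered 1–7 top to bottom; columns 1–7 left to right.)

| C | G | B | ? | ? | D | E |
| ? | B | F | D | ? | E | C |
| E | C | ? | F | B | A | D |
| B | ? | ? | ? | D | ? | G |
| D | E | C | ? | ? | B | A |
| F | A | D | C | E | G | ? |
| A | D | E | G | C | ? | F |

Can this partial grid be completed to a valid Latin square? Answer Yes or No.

No

Row 5, column 4: row 5 together with column 4 already contain {A, B, C, D, E, F, G} — every symbol — so nothing can go there. The grid has no valid completion.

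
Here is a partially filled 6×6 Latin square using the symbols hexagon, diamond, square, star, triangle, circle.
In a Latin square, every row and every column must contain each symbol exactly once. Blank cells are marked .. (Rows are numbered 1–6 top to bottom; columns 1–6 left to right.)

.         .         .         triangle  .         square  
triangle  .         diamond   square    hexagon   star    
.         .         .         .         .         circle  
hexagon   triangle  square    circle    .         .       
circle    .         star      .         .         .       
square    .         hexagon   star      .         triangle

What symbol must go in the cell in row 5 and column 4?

diamond

Row 1, column 3: row 1 has {square, triangle} and column 3 has {hexagon, diamond, square, star}, leaving only circle.
Row 2, column 2: row 2 has {hexagon, diamond, square, star, triangle} and column 2 has {triangle}, leaving only circle.
Row 3, column 3: row 3 has {circle} and column 3 has {hexagon, diamond, square, star, circle}, leaving only triangle.
Row 4, column 6: row 4 has {hexagon, square, triangle, circle} and column 6 has {square, star, triangle, circle}, leaving only diamond.
Row 4, column 5: row 4 has {hexagon, diamond, square, triangle, circle} and column 5 has {hexagon}, leaving only star.
Row 1, column 5: row 1 has {square, triangle, circle} and column 5 has {hexagon, star}, leaving only diamond.
Row 1, column 1: row 1 has {diamond, square, triangle, circle} and column 1 has {hexagon, square, triangle, circle}, leaving only star.
Row 1, column 2: row 1 has {diamond, square, star, triangle, circle} and column 2 has {triangle, circle}, leaving only hexagon.
Row 3, column 1: row 3 has {triangle, circle} and column 1 has {hexagon, square, star, triangle, circle}, leaving only diamond.
Row 3, column 4: row 3 has {diamond, triangle, circle} and column 4 has {square, star, triangle, circle}, leaving only hexagon.
Row 5 already has {star, circle} and column 4 already has {hexagon, square, star, triangle, circle}, so row 5, column 4 must be diamond.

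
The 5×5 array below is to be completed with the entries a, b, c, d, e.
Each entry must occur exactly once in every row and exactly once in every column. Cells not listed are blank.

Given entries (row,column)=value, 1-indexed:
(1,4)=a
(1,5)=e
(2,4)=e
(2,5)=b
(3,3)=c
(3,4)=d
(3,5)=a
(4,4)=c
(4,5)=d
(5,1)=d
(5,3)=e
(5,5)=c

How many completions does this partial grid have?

Row 1, column 1: eliminating its row and column leaves {b, c}.
Row 1, column 2: eliminating its row and column leaves {b, c, d}.
Row 1, column 3: eliminating its row and column leaves {b, d}.
Row 2, column 1: eliminating its row and column leaves {a, c}.
Row 2, column 2: eliminating its row and column leaves {a, c, d}.
Row 2, column 3: eliminating its row and column leaves {a, d}.
Row 3, column 1: eliminating its row and column leaves {b, e}.
Row 3, column 2: eliminating its row and column leaves {b, e}.
Row 4, column 1: eliminating its row and column leaves {a, b, e}.
Row 4, column 2: eliminating its row and column leaves {a, b, e}.
Row 4, column 3: eliminating its row and column leaves {a, b}.
Row 5, column 2: eliminating its row and column leaves {a, b}.
Row 5, column 4: eliminating its row and column leaves {b}.
Enumerating the assignments across these blanks that avoid any row or column repeat gives 3 completions.

3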